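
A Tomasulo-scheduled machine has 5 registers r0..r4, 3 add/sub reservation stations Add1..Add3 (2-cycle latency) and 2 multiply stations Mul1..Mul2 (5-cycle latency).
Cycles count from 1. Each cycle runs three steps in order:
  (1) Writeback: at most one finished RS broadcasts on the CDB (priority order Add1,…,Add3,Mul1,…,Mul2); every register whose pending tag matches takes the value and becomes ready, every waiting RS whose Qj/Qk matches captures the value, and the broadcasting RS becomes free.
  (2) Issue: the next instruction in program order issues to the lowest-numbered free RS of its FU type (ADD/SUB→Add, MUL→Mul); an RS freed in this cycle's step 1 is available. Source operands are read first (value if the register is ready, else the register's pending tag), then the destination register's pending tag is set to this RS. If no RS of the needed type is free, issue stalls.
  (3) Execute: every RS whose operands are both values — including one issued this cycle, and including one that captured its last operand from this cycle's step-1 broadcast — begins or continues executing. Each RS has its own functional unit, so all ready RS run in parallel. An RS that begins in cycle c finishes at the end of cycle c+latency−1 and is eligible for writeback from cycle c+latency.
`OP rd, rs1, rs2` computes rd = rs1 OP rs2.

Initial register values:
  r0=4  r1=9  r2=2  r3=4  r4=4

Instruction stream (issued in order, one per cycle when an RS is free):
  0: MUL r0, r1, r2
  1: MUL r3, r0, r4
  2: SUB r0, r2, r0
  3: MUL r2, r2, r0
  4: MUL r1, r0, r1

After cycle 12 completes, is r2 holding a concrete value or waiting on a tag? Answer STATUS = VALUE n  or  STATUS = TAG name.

STATUS = TAG Mul1

  c1: issue MUL r0<-Mul1  regs: r0:Mul1,r1:9,r2:2,r3:4,r4:4
  c2: issue MUL r3<-Mul2  regs: r0:Mul1,r1:9,r2:2,r3:Mul2,r4:4
  c3: issue SUB r0<-Add1  regs: r0:Add1,r1:9,r2:2,r3:Mul2,r4:4
  c4: stall  regs: r0:Add1,r1:9,r2:2,r3:Mul2,r4:4
  c5: stall  regs: r0:Add1,r1:9,r2:2,r3:Mul2,r4:4
  c6: CDB Mul1=18; issue MUL r2<-Mul1  regs: r0:Add1,r1:9,r2:Mul1,r3:Mul2,r4:4
  c7: stall  regs: r0:Add1,r1:9,r2:Mul1,r3:Mul2,r4:4
  c8: CDB Add1=-16; stall  regs: r0:-16,r1:9,r2:Mul1,r3:Mul2,r4:4
  c9: stall  regs: r0:-16,r1:9,r2:Mul1,r3:Mul2,r4:4
  c10: stall  regs: r0:-16,r1:9,r2:Mul1,r3:Mul2,r4:4
  c11: CDB Mul2=72; issue MUL r1<-Mul2  regs: r0:-16,r1:Mul2,r2:Mul1,r3:72,r4:4
  c12: -  regs: r0:-16,r1:Mul2,r2:Mul1,r3:72,r4:4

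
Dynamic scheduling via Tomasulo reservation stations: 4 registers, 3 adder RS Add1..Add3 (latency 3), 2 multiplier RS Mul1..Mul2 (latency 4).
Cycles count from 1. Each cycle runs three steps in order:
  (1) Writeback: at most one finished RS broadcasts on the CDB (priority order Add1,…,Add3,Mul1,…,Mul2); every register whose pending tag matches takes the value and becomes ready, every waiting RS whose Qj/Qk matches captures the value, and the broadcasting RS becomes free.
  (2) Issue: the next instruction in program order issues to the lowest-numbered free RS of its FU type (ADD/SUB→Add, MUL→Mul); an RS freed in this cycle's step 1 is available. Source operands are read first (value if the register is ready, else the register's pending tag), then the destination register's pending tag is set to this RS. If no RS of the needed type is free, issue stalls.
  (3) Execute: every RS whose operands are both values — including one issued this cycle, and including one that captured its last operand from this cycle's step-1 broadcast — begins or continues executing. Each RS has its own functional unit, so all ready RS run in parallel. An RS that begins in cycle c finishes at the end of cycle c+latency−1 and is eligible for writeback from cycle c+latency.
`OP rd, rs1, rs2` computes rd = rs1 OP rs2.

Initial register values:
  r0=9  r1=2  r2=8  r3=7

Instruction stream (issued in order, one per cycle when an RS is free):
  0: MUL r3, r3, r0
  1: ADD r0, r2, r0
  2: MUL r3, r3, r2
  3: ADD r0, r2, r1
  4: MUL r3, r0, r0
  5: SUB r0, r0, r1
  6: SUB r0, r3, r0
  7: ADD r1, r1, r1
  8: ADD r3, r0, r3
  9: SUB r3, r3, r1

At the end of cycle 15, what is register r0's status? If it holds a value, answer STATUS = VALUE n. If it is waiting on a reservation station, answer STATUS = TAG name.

STATUS = VALUE 92

c1: issue MUL r3<-Mul1 | r0:9,r1:2,r2:8,r3:Mul1
c2: issue ADD r0<-Add1 | r0:Add1,r1:2,r2:8,r3:Mul1
c3: issue MUL r3<-Mul2 | r0:Add1,r1:2,r2:8,r3:Mul2
c4: issue ADD r0<-Add2 | r0:Add2,r1:2,r2:8,r3:Mul2
c5: CDB Add1=17; stall | r0:Add2,r1:2,r2:8,r3:Mul2
c6: CDB Mul1=63; issue MUL r3<-Mul1 | r0:Add2,r1:2,r2:8,r3:Mul1
c7: CDB Add2=10; issue SUB r0<-Add1 | r0:Add1,r1:2,r2:8,r3:Mul1
c8: issue SUB r0<-Add2 | r0:Add2,r1:2,r2:8,r3:Mul1
c9: issue ADD r1<-Add3 | r0:Add2,r1:Add3,r2:8,r3:Mul1
c10: CDB Add1=8; issue ADD r3<-Add1 | r0:Add2,r1:Add3,r2:8,r3:Add1
c11: CDB Mul1=100; stall | r0:Add2,r1:Add3,r2:8,r3:Add1
c12: CDB Add3=4; issue SUB r3<-Add3 | r0:Add2,r1:4,r2:8,r3:Add3
c13: CDB Mul2=504 | r0:Add2,r1:4,r2:8,r3:Add3
c14: CDB Add2=92 | r0:92,r1:4,r2:8,r3:Add3
c15: - | r0:92,r1:4,r2:8,r3:Add3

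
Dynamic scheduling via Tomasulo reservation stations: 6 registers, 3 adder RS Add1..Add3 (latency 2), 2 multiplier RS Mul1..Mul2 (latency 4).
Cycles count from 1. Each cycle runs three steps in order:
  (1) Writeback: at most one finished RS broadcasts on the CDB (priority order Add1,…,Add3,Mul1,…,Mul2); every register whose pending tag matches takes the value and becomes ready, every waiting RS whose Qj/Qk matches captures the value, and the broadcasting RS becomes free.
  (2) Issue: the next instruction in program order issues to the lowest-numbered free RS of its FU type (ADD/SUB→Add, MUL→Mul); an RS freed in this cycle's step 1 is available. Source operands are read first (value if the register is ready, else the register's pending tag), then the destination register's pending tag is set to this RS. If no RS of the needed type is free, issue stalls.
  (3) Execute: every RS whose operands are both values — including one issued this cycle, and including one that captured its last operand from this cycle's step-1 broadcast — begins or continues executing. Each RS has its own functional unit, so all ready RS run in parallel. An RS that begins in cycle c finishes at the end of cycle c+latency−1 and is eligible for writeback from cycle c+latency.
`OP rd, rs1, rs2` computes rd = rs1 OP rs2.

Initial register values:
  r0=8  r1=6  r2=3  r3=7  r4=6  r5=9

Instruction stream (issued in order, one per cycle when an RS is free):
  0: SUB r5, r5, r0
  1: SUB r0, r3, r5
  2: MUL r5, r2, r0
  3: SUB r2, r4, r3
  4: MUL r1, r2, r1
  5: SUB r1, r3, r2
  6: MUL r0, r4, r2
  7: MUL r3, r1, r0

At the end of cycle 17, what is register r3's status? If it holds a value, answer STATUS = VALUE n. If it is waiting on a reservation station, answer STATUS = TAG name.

STATUS = VALUE -48

  c1: issue SUB r5<-Add1  regs: r0:8,r1:6,r2:3,r3:7,r4:6,r5:Add1
  c2: issue SUB r0<-Add2  regs: r0:Add2,r1:6,r2:3,r3:7,r4:6,r5:Add1
  c3: CDB Add1=1; issue MUL r5<-Mul1  regs: r0:Add2,r1:6,r2:3,r3:7,r4:6,r5:Mul1
  c4: issue SUB r2<-Add1  regs: r0:Add2,r1:6,r2:Add1,r3:7,r4:6,r5:Mul1
  c5: CDB Add2=6; issue MUL r1<-Mul2  regs: r0:6,r1:Mul2,r2:Add1,r3:7,r4:6,r5:Mul1
  c6: CDB Add1=-1; issue SUB r1<-Add1  regs: r0:6,r1:Add1,r2:-1,r3:7,r4:6,r5:Mul1
  c7: stall  regs: r0:6,r1:Add1,r2:-1,r3:7,r4:6,r5:Mul1
  c8: CDB Add1=8; stall  regs: r0:6,r1:8,r2:-1,r3:7,r4:6,r5:Mul1
  c9: CDB Mul1=18; issue MUL r0<-Mul1  regs: r0:Mul1,r1:8,r2:-1,r3:7,r4:6,r5:18
  c10: CDB Mul2=-6; issue MUL r3<-Mul2  regs: r0:Mul1,r1:8,r2:-1,r3:Mul2,r4:6,r5:18
  c11: -  regs: r0:Mul1,r1:8,r2:-1,r3:Mul2,r4:6,r5:18
  c12: -  regs: r0:Mul1,r1:8,r2:-1,r3:Mul2,r4:6,r5:18
  c13: CDB Mul1=-6  regs: r0:-6,r1:8,r2:-1,r3:Mul2,r4:6,r5:18
  c14: -  regs: r0:-6,r1:8,r2:-1,r3:Mul2,r4:6,r5:18
  c15: -  regs: r0:-6,r1:8,r2:-1,r3:Mul2,r4:6,r5:18
  c16: -  regs: r0:-6,r1:8,r2:-1,r3:Mul2,r4:6,r5:18
  c17: CDB Mul2=-48  regs: r0:-6,r1:8,r2:-1,r3:-48,r4:6,r5:18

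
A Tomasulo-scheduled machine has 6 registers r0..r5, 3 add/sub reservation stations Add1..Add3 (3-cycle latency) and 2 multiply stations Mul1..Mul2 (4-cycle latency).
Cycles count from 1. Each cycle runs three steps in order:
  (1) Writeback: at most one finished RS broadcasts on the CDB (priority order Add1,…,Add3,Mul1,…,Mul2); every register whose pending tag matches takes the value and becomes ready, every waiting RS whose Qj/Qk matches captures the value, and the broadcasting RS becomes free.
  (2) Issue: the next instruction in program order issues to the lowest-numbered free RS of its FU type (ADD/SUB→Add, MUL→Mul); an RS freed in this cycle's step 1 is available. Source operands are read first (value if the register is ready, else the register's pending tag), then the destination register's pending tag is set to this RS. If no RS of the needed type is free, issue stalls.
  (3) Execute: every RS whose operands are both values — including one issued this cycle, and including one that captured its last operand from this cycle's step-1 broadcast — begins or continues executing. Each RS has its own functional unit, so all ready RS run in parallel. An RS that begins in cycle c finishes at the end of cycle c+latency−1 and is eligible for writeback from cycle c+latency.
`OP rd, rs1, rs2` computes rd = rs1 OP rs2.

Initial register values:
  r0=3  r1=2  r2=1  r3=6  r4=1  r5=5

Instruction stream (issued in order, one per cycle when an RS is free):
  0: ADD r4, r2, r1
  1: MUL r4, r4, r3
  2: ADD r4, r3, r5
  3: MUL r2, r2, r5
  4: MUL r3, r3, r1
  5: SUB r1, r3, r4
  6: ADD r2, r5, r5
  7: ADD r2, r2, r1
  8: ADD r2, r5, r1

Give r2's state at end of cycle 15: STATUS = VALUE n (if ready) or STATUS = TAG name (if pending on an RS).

cycle 1: issue ADD r4<-Add1 // r0:3,r1:2,r2:1,r3:6,r4:Add1,r5:5
cycle 2: issue MUL r4<-Mul1 // r0:3,r1:2,r2:1,r3:6,r4:Mul1,r5:5
cycle 3: issue ADD r4<-Add2 // r0:3,r1:2,r2:1,r3:6,r4:Add2,r5:5
cycle 4: CDB Add1=3; issue MUL r2<-Mul2 // r0:3,r1:2,r2:Mul2,r3:6,r4:Add2,r5:5
cycle 5: stall // r0:3,r1:2,r2:Mul2,r3:6,r4:Add2,r5:5
cycle 6: CDB Add2=11; stall // r0:3,r1:2,r2:Mul2,r3:6,r4:11,r5:5
cycle 7: stall // r0:3,r1:2,r2:Mul2,r3:6,r4:11,r5:5
cycle 8: CDB Mul1=18; issue MUL r3<-Mul1 // r0:3,r1:2,r2:Mul2,r3:Mul1,r4:11,r5:5
cycle 9: CDB Mul2=5; issue SUB r1<-Add1 // r0:3,r1:Add1,r2:5,r3:Mul1,r4:11,r5:5
cycle 10: issue ADD r2<-Add2 // r0:3,r1:Add1,r2:Add2,r3:Mul1,r4:11,r5:5
cycle 11: issue ADD r2<-Add3 // r0:3,r1:Add1,r2:Add3,r3:Mul1,r4:11,r5:5
cycle 12: CDB Mul1=12; stall // r0:3,r1:Add1,r2:Add3,r3:12,r4:11,r5:5
cycle 13: CDB Add2=10; issue ADD r2<-Add2 // r0:3,r1:Add1,r2:Add2,r3:12,r4:11,r5:5
cycle 14: - // r0:3,r1:Add1,r2:Add2,r3:12,r4:11,r5:5
cycle 15: CDB Add1=1 // r0:3,r1:1,r2:Add2,r3:12,r4:11,r5:5

STATUS = TAG Add2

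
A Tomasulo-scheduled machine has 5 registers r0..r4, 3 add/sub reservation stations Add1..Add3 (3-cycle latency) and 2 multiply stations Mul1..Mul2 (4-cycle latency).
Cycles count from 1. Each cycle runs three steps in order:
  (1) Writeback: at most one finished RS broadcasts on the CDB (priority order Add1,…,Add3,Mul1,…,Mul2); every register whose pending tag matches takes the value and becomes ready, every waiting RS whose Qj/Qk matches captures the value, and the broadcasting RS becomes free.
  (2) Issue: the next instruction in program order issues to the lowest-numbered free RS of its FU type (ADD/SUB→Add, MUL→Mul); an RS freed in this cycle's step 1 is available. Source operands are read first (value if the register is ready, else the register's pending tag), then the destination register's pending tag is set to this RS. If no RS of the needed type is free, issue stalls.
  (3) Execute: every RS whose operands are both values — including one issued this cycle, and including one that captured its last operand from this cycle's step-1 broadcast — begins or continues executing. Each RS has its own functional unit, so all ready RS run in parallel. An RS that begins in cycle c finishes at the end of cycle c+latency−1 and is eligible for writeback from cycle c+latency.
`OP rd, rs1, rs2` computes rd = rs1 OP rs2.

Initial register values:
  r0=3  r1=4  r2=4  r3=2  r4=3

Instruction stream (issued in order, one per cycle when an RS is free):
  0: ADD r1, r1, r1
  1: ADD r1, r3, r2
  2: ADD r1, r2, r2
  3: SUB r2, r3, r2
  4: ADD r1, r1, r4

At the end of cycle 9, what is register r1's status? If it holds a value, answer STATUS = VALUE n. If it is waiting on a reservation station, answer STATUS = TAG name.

  c1: issue ADD r1<-Add1  regs: r0:3,r1:Add1,r2:4,r3:2,r4:3
  c2: issue ADD r1<-Add2  regs: r0:3,r1:Add2,r2:4,r3:2,r4:3
  c3: issue ADD r1<-Add3  regs: r0:3,r1:Add3,r2:4,r3:2,r4:3
  c4: CDB Add1=8; issue SUB r2<-Add1  regs: r0:3,r1:Add3,r2:Add1,r3:2,r4:3
  c5: CDB Add2=6; issue ADD r1<-Add2  regs: r0:3,r1:Add2,r2:Add1,r3:2,r4:3
  c6: CDB Add3=8  regs: r0:3,r1:Add2,r2:Add1,r3:2,r4:3
  c7: CDB Add1=-2  regs: r0:3,r1:Add2,r2:-2,r3:2,r4:3
  c8: -  regs: r0:3,r1:Add2,r2:-2,r3:2,r4:3
  c9: CDB Add2=11  regs: r0:3,r1:11,r2:-2,r3:2,r4:3

STATUS = VALUE 11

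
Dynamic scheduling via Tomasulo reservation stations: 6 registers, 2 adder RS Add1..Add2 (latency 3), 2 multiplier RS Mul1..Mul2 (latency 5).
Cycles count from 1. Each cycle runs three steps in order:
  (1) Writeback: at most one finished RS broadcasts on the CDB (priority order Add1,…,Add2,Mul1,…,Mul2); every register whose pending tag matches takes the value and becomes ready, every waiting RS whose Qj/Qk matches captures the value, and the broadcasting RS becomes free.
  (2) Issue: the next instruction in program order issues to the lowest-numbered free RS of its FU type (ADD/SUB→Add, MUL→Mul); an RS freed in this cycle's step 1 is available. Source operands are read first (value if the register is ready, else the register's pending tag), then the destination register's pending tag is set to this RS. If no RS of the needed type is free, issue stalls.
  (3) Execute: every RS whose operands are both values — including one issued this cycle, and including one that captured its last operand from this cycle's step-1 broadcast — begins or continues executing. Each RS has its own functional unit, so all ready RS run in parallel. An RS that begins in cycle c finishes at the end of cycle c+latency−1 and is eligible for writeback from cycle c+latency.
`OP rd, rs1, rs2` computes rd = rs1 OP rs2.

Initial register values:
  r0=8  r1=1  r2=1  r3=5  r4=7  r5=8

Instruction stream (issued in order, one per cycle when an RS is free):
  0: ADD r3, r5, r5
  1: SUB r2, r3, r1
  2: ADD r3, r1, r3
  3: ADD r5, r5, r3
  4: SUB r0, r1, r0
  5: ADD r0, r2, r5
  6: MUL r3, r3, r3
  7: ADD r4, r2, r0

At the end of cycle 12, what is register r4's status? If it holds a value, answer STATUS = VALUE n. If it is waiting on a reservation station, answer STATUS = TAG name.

cycle 1: issue ADD r3<-Add1 // r0:8,r1:1,r2:1,r3:Add1,r4:7,r5:8
cycle 2: issue SUB r2<-Add2 // r0:8,r1:1,r2:Add2,r3:Add1,r4:7,r5:8
cycle 3: stall // r0:8,r1:1,r2:Add2,r3:Add1,r4:7,r5:8
cycle 4: CDB Add1=16; issue ADD r3<-Add1 // r0:8,r1:1,r2:Add2,r3:Add1,r4:7,r5:8
cycle 5: stall // r0:8,r1:1,r2:Add2,r3:Add1,r4:7,r5:8
cycle 6: stall // r0:8,r1:1,r2:Add2,r3:Add1,r4:7,r5:8
cycle 7: CDB Add1=17; issue ADD r5<-Add1 // r0:8,r1:1,r2:Add2,r3:17,r4:7,r5:Add1
cycle 8: CDB Add2=15; issue SUB r0<-Add2 // r0:Add2,r1:1,r2:15,r3:17,r4:7,r5:Add1
cycle 9: stall // r0:Add2,r1:1,r2:15,r3:17,r4:7,r5:Add1
cycle 10: CDB Add1=25; issue ADD r0<-Add1 // r0:Add1,r1:1,r2:15,r3:17,r4:7,r5:25
cycle 11: CDB Add2=-7; issue MUL r3<-Mul1 // r0:Add1,r1:1,r2:15,r3:Mul1,r4:7,r5:25
cycle 12: issue ADD r4<-Add2 // r0:Add1,r1:1,r2:15,r3:Mul1,r4:Add2,r5:25

STATUS = TAG Add2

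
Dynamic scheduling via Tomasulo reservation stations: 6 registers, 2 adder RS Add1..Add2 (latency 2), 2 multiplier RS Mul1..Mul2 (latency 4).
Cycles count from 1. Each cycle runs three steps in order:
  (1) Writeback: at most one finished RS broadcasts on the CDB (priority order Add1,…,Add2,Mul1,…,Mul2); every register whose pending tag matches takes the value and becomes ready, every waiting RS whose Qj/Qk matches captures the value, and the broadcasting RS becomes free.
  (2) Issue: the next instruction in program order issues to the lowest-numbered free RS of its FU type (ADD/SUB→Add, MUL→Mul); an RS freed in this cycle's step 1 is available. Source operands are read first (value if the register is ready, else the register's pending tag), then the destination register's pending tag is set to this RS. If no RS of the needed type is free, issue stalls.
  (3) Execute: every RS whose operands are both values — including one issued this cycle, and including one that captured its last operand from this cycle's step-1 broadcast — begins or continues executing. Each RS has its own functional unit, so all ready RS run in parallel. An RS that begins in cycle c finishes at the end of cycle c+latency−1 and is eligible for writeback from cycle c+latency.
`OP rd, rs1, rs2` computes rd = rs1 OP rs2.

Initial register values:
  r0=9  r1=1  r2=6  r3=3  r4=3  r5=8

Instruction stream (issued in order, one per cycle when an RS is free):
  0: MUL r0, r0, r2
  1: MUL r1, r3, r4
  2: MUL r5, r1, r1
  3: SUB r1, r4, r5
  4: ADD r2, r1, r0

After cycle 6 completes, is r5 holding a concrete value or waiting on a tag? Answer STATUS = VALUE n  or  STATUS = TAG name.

STATUS = TAG Mul1

c1: issue MUL r0<-Mul1 | r0:Mul1,r1:1,r2:6,r3:3,r4:3,r5:8
c2: issue MUL r1<-Mul2 | r0:Mul1,r1:Mul2,r2:6,r3:3,r4:3,r5:8
c3: stall | r0:Mul1,r1:Mul2,r2:6,r3:3,r4:3,r5:8
c4: stall | r0:Mul1,r1:Mul2,r2:6,r3:3,r4:3,r5:8
c5: CDB Mul1=54; issue MUL r5<-Mul1 | r0:54,r1:Mul2,r2:6,r3:3,r4:3,r5:Mul1
c6: CDB Mul2=9; issue SUB r1<-Add1 | r0:54,r1:Add1,r2:6,r3:3,r4:3,r5:Mul1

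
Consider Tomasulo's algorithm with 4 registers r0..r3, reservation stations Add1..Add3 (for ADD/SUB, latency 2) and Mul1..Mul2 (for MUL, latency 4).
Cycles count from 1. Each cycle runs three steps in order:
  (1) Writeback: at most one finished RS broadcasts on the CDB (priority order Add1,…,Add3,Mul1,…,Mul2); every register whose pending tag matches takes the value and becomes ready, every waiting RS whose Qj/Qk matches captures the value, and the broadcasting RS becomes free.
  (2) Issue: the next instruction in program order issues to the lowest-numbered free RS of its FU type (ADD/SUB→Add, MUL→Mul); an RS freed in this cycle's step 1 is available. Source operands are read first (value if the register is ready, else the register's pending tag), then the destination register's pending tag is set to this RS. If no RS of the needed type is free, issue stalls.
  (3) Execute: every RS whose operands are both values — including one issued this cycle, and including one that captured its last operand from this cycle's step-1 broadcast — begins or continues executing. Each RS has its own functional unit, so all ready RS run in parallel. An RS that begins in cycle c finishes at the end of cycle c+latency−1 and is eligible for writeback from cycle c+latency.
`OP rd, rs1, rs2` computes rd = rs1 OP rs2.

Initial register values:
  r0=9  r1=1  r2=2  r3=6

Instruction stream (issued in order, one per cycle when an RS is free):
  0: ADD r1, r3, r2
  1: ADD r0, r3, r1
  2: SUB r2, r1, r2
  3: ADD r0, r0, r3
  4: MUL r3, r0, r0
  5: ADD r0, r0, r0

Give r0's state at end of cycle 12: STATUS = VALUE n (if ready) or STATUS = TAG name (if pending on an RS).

  c1: issue ADD r1<-Add1  regs: r0:9,r1:Add1,r2:2,r3:6
  c2: issue ADD r0<-Add2  regs: r0:Add2,r1:Add1,r2:2,r3:6
  c3: CDB Add1=8; issue SUB r2<-Add1  regs: r0:Add2,r1:8,r2:Add1,r3:6
  c4: issue ADD r0<-Add3  regs: r0:Add3,r1:8,r2:Add1,r3:6
  c5: CDB Add1=6; issue MUL r3<-Mul1  regs: r0:Add3,r1:8,r2:6,r3:Mul1
  c6: CDB Add2=14; issue ADD r0<-Add1  regs: r0:Add1,r1:8,r2:6,r3:Mul1
  c7: -  regs: r0:Add1,r1:8,r2:6,r3:Mul1
  c8: CDB Add3=20  regs: r0:Add1,r1:8,r2:6,r3:Mul1
  c9: -  regs: r0:Add1,r1:8,r2:6,r3:Mul1
  c10: CDB Add1=40  regs: r0:40,r1:8,r2:6,r3:Mul1
  c11: -  regs: r0:40,r1:8,r2:6,r3:Mul1
  c12: CDB Mul1=400  regs: r0:40,r1:8,r2:6,r3:400

STATUS = VALUE 40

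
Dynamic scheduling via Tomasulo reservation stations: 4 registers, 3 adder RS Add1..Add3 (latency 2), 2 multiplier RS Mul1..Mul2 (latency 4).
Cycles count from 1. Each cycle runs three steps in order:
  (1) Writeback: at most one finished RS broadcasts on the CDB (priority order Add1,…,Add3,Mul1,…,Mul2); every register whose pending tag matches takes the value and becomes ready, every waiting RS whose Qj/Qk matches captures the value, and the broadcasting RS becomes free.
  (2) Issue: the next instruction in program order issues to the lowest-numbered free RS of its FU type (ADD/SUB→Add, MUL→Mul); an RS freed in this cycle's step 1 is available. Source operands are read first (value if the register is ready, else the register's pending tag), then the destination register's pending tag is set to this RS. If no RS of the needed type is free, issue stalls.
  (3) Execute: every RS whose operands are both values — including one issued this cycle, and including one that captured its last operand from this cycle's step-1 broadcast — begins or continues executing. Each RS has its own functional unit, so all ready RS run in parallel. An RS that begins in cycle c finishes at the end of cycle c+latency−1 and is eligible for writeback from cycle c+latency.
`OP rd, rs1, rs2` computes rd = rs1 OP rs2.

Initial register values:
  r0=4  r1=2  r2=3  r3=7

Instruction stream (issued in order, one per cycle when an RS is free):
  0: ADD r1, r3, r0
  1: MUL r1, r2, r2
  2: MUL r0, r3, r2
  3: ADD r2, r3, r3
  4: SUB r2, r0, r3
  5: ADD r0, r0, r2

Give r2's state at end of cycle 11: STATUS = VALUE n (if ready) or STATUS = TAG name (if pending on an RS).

STATUS = VALUE 14

cycle 1: issue ADD r1<-Add1 // r0:4,r1:Add1,r2:3,r3:7
cycle 2: issue MUL r1<-Mul1 // r0:4,r1:Mul1,r2:3,r3:7
cycle 3: CDB Add1=11; issue MUL r0<-Mul2 // r0:Mul2,r1:Mul1,r2:3,r3:7
cycle 4: issue ADD r2<-Add1 // r0:Mul2,r1:Mul1,r2:Add1,r3:7
cycle 5: issue SUB r2<-Add2 // r0:Mul2,r1:Mul1,r2:Add2,r3:7
cycle 6: CDB Add1=14; issue ADD r0<-Add1 // r0:Add1,r1:Mul1,r2:Add2,r3:7
cycle 7: CDB Mul1=9 // r0:Add1,r1:9,r2:Add2,r3:7
cycle 8: CDB Mul2=21 // r0:Add1,r1:9,r2:Add2,r3:7
cycle 9: - // r0:Add1,r1:9,r2:Add2,r3:7
cycle 10: CDB Add2=14 // r0:Add1,r1:9,r2:14,r3:7
cycle 11: - // r0:Add1,r1:9,r2:14,r3:7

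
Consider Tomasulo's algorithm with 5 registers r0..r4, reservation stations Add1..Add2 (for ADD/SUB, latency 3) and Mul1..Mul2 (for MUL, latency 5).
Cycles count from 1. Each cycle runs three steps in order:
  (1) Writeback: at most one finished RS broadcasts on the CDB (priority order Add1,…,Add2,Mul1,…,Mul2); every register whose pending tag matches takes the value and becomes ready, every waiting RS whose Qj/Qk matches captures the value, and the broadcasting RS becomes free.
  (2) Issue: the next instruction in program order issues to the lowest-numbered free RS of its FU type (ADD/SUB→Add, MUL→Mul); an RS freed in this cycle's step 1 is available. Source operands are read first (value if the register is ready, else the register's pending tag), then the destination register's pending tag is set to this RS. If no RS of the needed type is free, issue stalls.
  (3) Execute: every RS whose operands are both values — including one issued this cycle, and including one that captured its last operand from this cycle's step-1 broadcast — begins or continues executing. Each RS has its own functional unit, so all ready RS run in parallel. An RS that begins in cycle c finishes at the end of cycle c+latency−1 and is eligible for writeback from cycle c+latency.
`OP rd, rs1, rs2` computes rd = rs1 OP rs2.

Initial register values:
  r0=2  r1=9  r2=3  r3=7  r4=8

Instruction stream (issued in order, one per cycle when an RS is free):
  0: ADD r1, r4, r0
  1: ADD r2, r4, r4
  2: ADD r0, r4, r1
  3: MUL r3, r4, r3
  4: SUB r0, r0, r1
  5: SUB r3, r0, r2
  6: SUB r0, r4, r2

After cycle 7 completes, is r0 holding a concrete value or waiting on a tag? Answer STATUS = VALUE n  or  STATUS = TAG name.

  c1: issue ADD r1<-Add1  regs: r0:2,r1:Add1,r2:3,r3:7,r4:8
  c2: issue ADD r2<-Add2  regs: r0:2,r1:Add1,r2:Add2,r3:7,r4:8
  c3: stall  regs: r0:2,r1:Add1,r2:Add2,r3:7,r4:8
  c4: CDB Add1=10; issue ADD r0<-Add1  regs: r0:Add1,r1:10,r2:Add2,r3:7,r4:8
  c5: CDB Add2=16; issue MUL r3<-Mul1  regs: r0:Add1,r1:10,r2:16,r3:Mul1,r4:8
  c6: issue SUB r0<-Add2  regs: r0:Add2,r1:10,r2:16,r3:Mul1,r4:8
  c7: CDB Add1=18; issue SUB r3<-Add1  regs: r0:Add2,r1:10,r2:16,r3:Add1,r4:8

STATUS = TAG Add2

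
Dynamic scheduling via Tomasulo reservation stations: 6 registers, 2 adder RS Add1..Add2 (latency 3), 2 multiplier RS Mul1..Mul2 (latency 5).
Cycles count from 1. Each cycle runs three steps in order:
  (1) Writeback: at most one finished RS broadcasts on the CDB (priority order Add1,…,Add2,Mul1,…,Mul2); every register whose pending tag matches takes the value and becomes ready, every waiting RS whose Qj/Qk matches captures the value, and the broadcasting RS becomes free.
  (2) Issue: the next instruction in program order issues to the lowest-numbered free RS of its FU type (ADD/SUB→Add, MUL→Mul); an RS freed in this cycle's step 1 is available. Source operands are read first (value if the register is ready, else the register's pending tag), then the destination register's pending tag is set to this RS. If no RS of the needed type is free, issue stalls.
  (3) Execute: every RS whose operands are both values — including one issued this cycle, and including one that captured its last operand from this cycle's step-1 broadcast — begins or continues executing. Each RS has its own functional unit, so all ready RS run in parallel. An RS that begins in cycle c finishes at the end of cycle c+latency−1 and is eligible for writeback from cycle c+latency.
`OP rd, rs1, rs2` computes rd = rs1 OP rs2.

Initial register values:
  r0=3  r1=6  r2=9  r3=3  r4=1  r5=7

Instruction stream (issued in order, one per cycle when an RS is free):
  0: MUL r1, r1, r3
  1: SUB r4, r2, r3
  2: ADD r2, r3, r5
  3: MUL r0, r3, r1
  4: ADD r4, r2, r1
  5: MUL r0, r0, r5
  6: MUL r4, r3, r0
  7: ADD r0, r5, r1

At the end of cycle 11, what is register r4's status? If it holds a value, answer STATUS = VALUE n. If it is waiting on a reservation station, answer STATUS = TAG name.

c1: issue MUL r1<-Mul1 | r0:3,r1:Mul1,r2:9,r3:3,r4:1,r5:7
c2: issue SUB r4<-Add1 | r0:3,r1:Mul1,r2:9,r3:3,r4:Add1,r5:7
c3: issue ADD r2<-Add2 | r0:3,r1:Mul1,r2:Add2,r3:3,r4:Add1,r5:7
c4: issue MUL r0<-Mul2 | r0:Mul2,r1:Mul1,r2:Add2,r3:3,r4:Add1,r5:7
c5: CDB Add1=6; issue ADD r4<-Add1 | r0:Mul2,r1:Mul1,r2:Add2,r3:3,r4:Add1,r5:7
c6: CDB Add2=10; stall | r0:Mul2,r1:Mul1,r2:10,r3:3,r4:Add1,r5:7
c7: CDB Mul1=18; issue MUL r0<-Mul1 | r0:Mul1,r1:18,r2:10,r3:3,r4:Add1,r5:7
c8: stall | r0:Mul1,r1:18,r2:10,r3:3,r4:Add1,r5:7
c9: stall | r0:Mul1,r1:18,r2:10,r3:3,r4:Add1,r5:7
c10: CDB Add1=28; stall | r0:Mul1,r1:18,r2:10,r3:3,r4:28,r5:7
c11: stall | r0:Mul1,r1:18,r2:10,r3:3,r4:28,r5:7

STATUS = VALUE 28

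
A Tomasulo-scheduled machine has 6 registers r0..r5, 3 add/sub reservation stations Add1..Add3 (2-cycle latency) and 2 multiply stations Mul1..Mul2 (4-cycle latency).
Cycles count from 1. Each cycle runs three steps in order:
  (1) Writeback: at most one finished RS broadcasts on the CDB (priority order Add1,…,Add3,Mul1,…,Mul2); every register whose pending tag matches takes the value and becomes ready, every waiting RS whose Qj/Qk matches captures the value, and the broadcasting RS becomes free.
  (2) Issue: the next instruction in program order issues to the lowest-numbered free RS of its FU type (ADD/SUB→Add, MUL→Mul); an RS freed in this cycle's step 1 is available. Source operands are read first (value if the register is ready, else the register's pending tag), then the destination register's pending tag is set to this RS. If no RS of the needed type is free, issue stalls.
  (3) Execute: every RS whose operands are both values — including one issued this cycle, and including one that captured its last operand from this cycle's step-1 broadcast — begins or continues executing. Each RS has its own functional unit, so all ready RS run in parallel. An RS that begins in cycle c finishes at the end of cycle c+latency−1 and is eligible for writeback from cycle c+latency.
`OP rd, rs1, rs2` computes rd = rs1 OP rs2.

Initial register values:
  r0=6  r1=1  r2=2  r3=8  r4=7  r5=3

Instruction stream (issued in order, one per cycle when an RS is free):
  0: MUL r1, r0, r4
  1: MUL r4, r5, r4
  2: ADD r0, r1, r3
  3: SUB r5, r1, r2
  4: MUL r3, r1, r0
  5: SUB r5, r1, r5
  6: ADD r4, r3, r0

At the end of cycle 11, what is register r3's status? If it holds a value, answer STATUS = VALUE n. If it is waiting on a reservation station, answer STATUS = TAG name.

cycle 1: issue MUL r1<-Mul1 // r0:6,r1:Mul1,r2:2,r3:8,r4:7,r5:3
cycle 2: issue MUL r4<-Mul2 // r0:6,r1:Mul1,r2:2,r3:8,r4:Mul2,r5:3
cycle 3: issue ADD r0<-Add1 // r0:Add1,r1:Mul1,r2:2,r3:8,r4:Mul2,r5:3
cycle 4: issue SUB r5<-Add2 // r0:Add1,r1:Mul1,r2:2,r3:8,r4:Mul2,r5:Add2
cycle 5: CDB Mul1=42; issue MUL r3<-Mul1 // r0:Add1,r1:42,r2:2,r3:Mul1,r4:Mul2,r5:Add2
cycle 6: CDB Mul2=21; issue SUB r5<-Add3 // r0:Add1,r1:42,r2:2,r3:Mul1,r4:21,r5:Add3
cycle 7: CDB Add1=50; issue ADD r4<-Add1 // r0:50,r1:42,r2:2,r3:Mul1,r4:Add1,r5:Add3
cycle 8: CDB Add2=40 // r0:50,r1:42,r2:2,r3:Mul1,r4:Add1,r5:Add3
cycle 9: - // r0:50,r1:42,r2:2,r3:Mul1,r4:Add1,r5:Add3
cycle 10: CDB Add3=2 // r0:50,r1:42,r2:2,r3:Mul1,r4:Add1,r5:2
cycle 11: CDB Mul1=2100 // r0:50,r1:42,r2:2,r3:2100,r4:Add1,r5:2

STATUS = VALUE 2100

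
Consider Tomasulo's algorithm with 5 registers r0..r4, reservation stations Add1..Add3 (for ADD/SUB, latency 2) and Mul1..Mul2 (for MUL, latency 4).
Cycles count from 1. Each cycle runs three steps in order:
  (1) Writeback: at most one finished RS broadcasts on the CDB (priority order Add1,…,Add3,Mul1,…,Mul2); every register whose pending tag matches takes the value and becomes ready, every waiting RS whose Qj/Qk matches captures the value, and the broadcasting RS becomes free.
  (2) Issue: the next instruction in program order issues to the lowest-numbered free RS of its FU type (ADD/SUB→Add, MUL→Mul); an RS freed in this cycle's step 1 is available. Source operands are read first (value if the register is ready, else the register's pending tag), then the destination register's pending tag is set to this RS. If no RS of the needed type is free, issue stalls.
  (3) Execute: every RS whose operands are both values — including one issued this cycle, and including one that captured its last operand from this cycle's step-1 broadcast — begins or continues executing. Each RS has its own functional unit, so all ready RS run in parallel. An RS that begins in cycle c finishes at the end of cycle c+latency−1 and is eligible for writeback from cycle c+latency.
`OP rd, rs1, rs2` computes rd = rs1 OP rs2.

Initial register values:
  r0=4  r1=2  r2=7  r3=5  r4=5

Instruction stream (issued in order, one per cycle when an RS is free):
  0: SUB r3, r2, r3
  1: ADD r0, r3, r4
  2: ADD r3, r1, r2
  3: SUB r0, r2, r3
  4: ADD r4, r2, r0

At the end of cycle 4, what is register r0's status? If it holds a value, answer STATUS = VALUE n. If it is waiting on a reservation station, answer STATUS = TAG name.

  c1: issue SUB r3<-Add1  regs: r0:4,r1:2,r2:7,r3:Add1,r4:5
  c2: issue ADD r0<-Add2  regs: r0:Add2,r1:2,r2:7,r3:Add1,r4:5
  c3: CDB Add1=2; issue ADD r3<-Add1  regs: r0:Add2,r1:2,r2:7,r3:Add1,r4:5
  c4: issue SUB r0<-Add3  regs: r0:Add3,r1:2,r2:7,r3:Add1,r4:5

STATUS = TAG Add3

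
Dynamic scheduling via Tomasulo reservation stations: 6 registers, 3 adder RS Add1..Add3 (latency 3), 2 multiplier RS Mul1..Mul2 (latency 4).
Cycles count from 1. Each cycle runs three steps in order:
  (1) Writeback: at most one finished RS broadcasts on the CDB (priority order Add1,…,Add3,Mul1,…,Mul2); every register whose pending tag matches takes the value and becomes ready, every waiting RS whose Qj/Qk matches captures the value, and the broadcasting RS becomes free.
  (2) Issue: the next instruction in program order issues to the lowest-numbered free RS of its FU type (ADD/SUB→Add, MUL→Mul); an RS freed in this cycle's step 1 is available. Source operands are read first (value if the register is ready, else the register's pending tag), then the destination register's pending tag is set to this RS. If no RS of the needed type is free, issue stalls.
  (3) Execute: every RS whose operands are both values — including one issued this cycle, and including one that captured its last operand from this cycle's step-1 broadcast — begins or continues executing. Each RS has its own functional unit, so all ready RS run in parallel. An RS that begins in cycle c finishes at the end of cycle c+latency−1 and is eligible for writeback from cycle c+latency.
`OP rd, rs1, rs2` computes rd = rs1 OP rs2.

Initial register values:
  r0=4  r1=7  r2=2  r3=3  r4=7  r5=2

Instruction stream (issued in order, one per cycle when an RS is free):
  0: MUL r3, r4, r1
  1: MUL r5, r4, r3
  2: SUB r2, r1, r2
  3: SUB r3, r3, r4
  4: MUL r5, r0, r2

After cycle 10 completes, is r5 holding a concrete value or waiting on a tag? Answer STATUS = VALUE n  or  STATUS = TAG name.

STATUS = VALUE 20

c1: issue MUL r3<-Mul1 | r0:4,r1:7,r2:2,r3:Mul1,r4:7,r5:2
c2: issue MUL r5<-Mul2 | r0:4,r1:7,r2:2,r3:Mul1,r4:7,r5:Mul2
c3: issue SUB r2<-Add1 | r0:4,r1:7,r2:Add1,r3:Mul1,r4:7,r5:Mul2
c4: issue SUB r3<-Add2 | r0:4,r1:7,r2:Add1,r3:Add2,r4:7,r5:Mul2
c5: CDB Mul1=49; issue MUL r5<-Mul1 | r0:4,r1:7,r2:Add1,r3:Add2,r4:7,r5:Mul1
c6: CDB Add1=5 | r0:4,r1:7,r2:5,r3:Add2,r4:7,r5:Mul1
c7: - | r0:4,r1:7,r2:5,r3:Add2,r4:7,r5:Mul1
c8: CDB Add2=42 | r0:4,r1:7,r2:5,r3:42,r4:7,r5:Mul1
c9: CDB Mul2=343 | r0:4,r1:7,r2:5,r3:42,r4:7,r5:Mul1
c10: CDB Mul1=20 | r0:4,r1:7,r2:5,r3:42,r4:7,r5:20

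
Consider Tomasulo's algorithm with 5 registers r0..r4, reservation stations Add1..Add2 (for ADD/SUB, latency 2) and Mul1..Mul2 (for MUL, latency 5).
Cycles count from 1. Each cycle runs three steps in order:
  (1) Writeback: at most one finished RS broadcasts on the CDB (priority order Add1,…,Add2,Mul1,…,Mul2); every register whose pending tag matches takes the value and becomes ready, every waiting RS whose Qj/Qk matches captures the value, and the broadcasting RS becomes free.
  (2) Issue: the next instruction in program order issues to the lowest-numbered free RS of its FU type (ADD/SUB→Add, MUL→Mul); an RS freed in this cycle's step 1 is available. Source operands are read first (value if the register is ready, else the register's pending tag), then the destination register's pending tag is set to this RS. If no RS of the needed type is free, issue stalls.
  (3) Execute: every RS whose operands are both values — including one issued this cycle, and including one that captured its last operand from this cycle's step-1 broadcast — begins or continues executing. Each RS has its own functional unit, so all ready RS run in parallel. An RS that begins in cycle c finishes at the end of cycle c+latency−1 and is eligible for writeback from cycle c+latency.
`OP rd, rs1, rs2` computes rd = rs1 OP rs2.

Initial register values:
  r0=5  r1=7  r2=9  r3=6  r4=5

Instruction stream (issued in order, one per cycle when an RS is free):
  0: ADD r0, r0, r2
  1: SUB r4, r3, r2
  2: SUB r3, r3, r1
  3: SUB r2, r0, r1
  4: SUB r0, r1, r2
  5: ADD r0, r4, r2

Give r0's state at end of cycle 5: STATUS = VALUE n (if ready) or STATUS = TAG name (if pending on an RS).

c1: issue ADD r0<-Add1 | r0:Add1,r1:7,r2:9,r3:6,r4:5
c2: issue SUB r4<-Add2 | r0:Add1,r1:7,r2:9,r3:6,r4:Add2
c3: CDB Add1=14; issue SUB r3<-Add1 | r0:14,r1:7,r2:9,r3:Add1,r4:Add2
c4: CDB Add2=-3; issue SUB r2<-Add2 | r0:14,r1:7,r2:Add2,r3:Add1,r4:-3
c5: CDB Add1=-1; issue SUB r0<-Add1 | r0:Add1,r1:7,r2:Add2,r3:-1,r4:-3

STATUS = TAG Add1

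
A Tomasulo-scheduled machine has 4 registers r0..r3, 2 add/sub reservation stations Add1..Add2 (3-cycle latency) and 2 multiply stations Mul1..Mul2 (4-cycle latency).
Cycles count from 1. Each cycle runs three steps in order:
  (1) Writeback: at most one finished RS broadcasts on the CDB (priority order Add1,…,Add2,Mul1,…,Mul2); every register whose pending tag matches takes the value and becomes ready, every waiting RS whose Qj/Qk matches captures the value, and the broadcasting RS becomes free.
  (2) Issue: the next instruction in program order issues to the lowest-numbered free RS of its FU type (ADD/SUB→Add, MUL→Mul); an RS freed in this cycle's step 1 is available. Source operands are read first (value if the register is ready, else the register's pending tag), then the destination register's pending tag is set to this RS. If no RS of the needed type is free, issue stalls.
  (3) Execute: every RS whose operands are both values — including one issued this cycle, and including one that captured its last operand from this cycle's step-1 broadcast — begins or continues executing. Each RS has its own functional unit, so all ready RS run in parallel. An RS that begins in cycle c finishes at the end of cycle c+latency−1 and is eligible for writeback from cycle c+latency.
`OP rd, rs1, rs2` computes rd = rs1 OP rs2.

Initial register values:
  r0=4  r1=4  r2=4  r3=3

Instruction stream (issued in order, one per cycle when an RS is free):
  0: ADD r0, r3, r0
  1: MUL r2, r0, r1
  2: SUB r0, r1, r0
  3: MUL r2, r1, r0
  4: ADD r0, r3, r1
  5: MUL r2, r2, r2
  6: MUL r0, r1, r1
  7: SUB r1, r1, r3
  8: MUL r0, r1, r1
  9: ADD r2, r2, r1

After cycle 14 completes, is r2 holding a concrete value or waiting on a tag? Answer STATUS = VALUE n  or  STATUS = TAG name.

STATUS = TAG Mul1

  c1: issue ADD r0<-Add1  regs: r0:Add1,r1:4,r2:4,r3:3
  c2: issue MUL r2<-Mul1  regs: r0:Add1,r1:4,r2:Mul1,r3:3
  c3: issue SUB r0<-Add2  regs: r0:Add2,r1:4,r2:Mul1,r3:3
  c4: CDB Add1=7; issue MUL r2<-Mul2  regs: r0:Add2,r1:4,r2:Mul2,r3:3
  c5: issue ADD r0<-Add1  regs: r0:Add1,r1:4,r2:Mul2,r3:3
  c6: stall  regs: r0:Add1,r1:4,r2:Mul2,r3:3
  c7: CDB Add2=-3; stall  regs: r0:Add1,r1:4,r2:Mul2,r3:3
  c8: CDB Add1=7; stall  regs: r0:7,r1:4,r2:Mul2,r3:3
  c9: CDB Mul1=28; issue MUL r2<-Mul1  regs: r0:7,r1:4,r2:Mul1,r3:3
  c10: stall  regs: r0:7,r1:4,r2:Mul1,r3:3
  c11: CDB Mul2=-12; issue MUL r0<-Mul2  regs: r0:Mul2,r1:4,r2:Mul1,r3:3
  c12: issue SUB r1<-Add1  regs: r0:Mul2,r1:Add1,r2:Mul1,r3:3
  c13: stall  regs: r0:Mul2,r1:Add1,r2:Mul1,r3:3
  c14: stall  regs: r0:Mul2,r1:Add1,r2:Mul1,r3:3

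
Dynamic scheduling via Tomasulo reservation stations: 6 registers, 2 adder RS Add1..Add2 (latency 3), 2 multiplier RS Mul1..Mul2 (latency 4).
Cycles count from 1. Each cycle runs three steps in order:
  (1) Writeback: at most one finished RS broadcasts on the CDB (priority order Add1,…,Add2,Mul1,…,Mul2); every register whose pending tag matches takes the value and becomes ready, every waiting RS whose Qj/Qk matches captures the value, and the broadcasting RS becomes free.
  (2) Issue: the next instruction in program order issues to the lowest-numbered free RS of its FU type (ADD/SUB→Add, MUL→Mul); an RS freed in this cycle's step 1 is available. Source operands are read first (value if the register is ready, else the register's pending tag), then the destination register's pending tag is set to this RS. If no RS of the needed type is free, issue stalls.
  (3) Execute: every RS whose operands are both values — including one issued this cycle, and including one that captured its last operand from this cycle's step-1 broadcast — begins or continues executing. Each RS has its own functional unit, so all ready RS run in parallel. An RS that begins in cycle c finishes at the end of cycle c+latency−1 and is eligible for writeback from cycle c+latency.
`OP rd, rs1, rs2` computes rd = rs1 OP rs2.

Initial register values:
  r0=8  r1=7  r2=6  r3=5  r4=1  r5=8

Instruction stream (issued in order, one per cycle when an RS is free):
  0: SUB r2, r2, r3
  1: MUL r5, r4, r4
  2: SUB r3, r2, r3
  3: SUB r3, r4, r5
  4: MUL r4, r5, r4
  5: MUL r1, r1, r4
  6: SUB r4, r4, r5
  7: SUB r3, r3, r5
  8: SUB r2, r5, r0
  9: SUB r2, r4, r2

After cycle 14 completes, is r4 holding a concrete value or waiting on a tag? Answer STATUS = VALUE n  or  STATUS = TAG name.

STATUS = VALUE 0

c1: issue SUB r2<-Add1 | r0:8,r1:7,r2:Add1,r3:5,r4:1,r5:8
c2: issue MUL r5<-Mul1 | r0:8,r1:7,r2:Add1,r3:5,r4:1,r5:Mul1
c3: issue SUB r3<-Add2 | r0:8,r1:7,r2:Add1,r3:Add2,r4:1,r5:Mul1
c4: CDB Add1=1; issue SUB r3<-Add1 | r0:8,r1:7,r2:1,r3:Add1,r4:1,r5:Mul1
c5: issue MUL r4<-Mul2 | r0:8,r1:7,r2:1,r3:Add1,r4:Mul2,r5:Mul1
c6: CDB Mul1=1; issue MUL r1<-Mul1 | r0:8,r1:Mul1,r2:1,r3:Add1,r4:Mul2,r5:1
c7: CDB Add2=-4; issue SUB r4<-Add2 | r0:8,r1:Mul1,r2:1,r3:Add1,r4:Add2,r5:1
c8: stall | r0:8,r1:Mul1,r2:1,r3:Add1,r4:Add2,r5:1
c9: CDB Add1=0; issue SUB r3<-Add1 | r0:8,r1:Mul1,r2:1,r3:Add1,r4:Add2,r5:1
c10: CDB Mul2=1; stall | r0:8,r1:Mul1,r2:1,r3:Add1,r4:Add2,r5:1
c11: stall | r0:8,r1:Mul1,r2:1,r3:Add1,r4:Add2,r5:1
c12: CDB Add1=-1; issue SUB r2<-Add1 | r0:8,r1:Mul1,r2:Add1,r3:-1,r4:Add2,r5:1
c13: CDB Add2=0; issue SUB r2<-Add2 | r0:8,r1:Mul1,r2:Add2,r3:-1,r4:0,r5:1
c14: CDB Mul1=7 | r0:8,r1:7,r2:Add2,r3:-1,r4:0,r5:1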